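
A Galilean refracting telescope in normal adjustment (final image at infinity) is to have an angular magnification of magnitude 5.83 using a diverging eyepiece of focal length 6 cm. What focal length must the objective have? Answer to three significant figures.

|M| = f_obj/|f_eye|, so f_obj = |M| x |f_eye| = 5.83 x 6 = 34.980 cm.

35.0 cm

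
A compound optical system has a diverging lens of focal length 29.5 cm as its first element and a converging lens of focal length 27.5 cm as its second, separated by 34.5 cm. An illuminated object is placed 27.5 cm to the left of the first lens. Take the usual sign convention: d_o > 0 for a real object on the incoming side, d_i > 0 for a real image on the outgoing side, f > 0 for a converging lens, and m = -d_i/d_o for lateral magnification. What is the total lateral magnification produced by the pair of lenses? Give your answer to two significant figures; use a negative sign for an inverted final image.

Lens 1: 1/d_i1 = 1/f_1 - 1/d_o1 = 1/(-29.5) - 1/27.5 = -0.07026 cm^-1, so d_i1 = -14.232 cm.
m_1 = -(-14.232)/27.5 = 0.5175.
With d_i1 < 0 the first image is virtual and lies on the object side; the object distance for lens 2 is d_o2 = 34.5 - (-14.232) = 48.732 cm.
Lens 2: 1/d_i2 = 1/f_2 - 1/d_o2 = 1/27.5 - 1/(48.732) = 0.01584 cm^-1, so d_i2 = 63.118 cm.
m_2 = -(63.118)/(48.732) = -1.2952.
The system's lateral magnification is m_1 m_2 = (0.5175)(-1.2952) = -0.6703.

-0.67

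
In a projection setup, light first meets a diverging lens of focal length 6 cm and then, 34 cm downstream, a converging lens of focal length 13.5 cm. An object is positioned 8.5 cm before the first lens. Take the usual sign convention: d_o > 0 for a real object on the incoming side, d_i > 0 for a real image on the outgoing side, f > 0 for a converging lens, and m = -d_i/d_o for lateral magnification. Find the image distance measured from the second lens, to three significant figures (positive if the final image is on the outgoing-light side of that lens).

21.1 cm

Lens 1: 1/d_i1 = 1/f_1 - 1/d_o1 = 1/(-6) - 1/8.5 = -0.28431 cm^-1, so d_i1 = -3.517 cm.
With d_i1 < 0 the first image is virtual and lies on the object side; the object distance for lens 2 is d_o2 = 34 - (-3.517) = 37.517 cm.
Lens 2: 1/d_i2 = 1/f_2 - 1/d_o2 = 1/13.5 - 1/(37.517) = 0.04742 cm^-1, so d_i2 = 21.088 cm.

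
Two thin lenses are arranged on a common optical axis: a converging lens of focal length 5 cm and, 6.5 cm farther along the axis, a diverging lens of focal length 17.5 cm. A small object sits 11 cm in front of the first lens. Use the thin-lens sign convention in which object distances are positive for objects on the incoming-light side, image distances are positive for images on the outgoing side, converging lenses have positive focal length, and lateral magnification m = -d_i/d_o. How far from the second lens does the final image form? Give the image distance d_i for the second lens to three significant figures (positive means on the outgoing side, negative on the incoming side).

First lens: d_i1 = 1/(1/5 - 1/11) = 9.167 cm.
This image would form 9.167 cm past lens 1, i.e. 2.667 cm beyond lens 2, so it is a virtual object for lens 2: d_o2 = 6.5 - 9.167 = -2.667 cm.
Second lens: d_i2 = 1/(1/(-17.5) - 1/(-2.667)) = 3.146 cm.

3.15 cm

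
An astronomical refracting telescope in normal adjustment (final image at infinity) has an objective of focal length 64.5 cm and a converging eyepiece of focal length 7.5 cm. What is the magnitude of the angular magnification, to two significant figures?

|M| = f_obj/|f_eye| = 64.5/7.5 = 8.600.

8.6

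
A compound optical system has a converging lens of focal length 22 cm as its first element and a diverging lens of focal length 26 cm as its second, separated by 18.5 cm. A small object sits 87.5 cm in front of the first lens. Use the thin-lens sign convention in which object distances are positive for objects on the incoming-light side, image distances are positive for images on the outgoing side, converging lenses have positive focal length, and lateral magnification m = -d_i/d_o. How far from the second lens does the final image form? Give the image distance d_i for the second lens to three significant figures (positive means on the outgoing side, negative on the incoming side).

First lens: d_i1 = 1/(1/22 - 1/87.5) = 29.389 cm.
This image would form 29.389 cm past lens 1, i.e. 10.889 cm beyond lens 2, so it is a virtual object for lens 2: d_o2 = 18.5 - 29.389 = -10.889 cm.
Second lens: d_i2 = 1/(1/(-26) - 1/(-10.889)) = 18.737 cm.

18.7 cm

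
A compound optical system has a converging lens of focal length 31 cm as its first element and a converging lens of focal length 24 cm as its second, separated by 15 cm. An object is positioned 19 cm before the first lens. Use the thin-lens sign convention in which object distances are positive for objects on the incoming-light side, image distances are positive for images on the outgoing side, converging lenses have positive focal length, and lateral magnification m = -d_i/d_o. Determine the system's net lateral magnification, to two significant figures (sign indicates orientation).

-1.5

Applying the thin-lens equation to the first lens, 1/31 = 1/19 + 1/d_i1, which gives d_i1 = -49.083 cm.
Its lateral magnification is m_1 = -d_i1/d_o1 = -(-49.083)/19 = 2.5833.
The intermediate image is virtual, 49.083 cm to the left of lens 1, so d_o2 = L - d_i1 = 15 - (-49.083) = 64.083 cm.
Applying the thin-lens equation again with f_2 = 24 cm and d_o2 = 64.083 cm gives d_i2 = 38.370 cm.
m_2 = -(38.370)/(64.083) = -0.5988.
Overall magnification: m = m_1 m_2 = -1.5468.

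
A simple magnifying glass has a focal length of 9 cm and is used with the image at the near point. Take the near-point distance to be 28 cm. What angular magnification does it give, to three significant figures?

M = 1 + D/f = 1 + 28/9 = 4.111.

4.11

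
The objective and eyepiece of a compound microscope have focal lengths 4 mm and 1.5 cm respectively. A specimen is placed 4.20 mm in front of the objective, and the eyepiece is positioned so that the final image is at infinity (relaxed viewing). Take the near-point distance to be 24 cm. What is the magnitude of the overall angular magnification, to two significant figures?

Convert to cm: f_obj = 4 mm = 0.4 cm; d_o = 4.20 mm = 0.42 cm.
Objective: 1/d_i = 1/f_obj - 1/d_o = 1/0.4 - 1/0.42 = 0.11905 cm^-1, so d_i = 8.400 cm.
m_obj = -d_i/d_o = -8.400/0.42 = -20.000.
Eyepiece angular magnification (image at infinity): M_eye = D/f_e = 24/1.5 = 16.000.
Overall M = m_obj x M_eye = (-20.000)(16.000) = -320.00.
|M| = 320.00.

320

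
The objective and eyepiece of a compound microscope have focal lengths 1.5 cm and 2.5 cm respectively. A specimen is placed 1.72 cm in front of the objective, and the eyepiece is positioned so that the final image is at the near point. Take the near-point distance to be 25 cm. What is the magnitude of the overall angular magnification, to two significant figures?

Objective: 1/d_i = 1/f_obj - 1/d_o = 1/1.5 - 1/1.72 = 0.08527 cm^-1, so d_i = 11.727 cm.
m_obj = -d_i/d_o = -11.727/1.72 = -6.818.
Eyepiece angular magnification (image at near point): M_eye = 1 + D/f_e = 1 + 25/2.5 = 11.000.
Overall M = m_obj x M_eye = (-6.818)(11.000) = -75.00.
|M| = 75.00.

75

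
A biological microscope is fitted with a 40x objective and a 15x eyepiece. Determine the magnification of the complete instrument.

The overall magnification of a compound microscope is the product of the objective and eyepiece magnifications:
M = M_obj x M_eye = 40 x 15 = 600.

600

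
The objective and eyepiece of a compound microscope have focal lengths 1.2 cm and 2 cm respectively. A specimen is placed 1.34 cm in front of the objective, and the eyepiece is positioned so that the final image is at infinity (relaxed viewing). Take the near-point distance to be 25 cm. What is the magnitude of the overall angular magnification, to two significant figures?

110

Objective: 1/d_i = 1/f_obj - 1/d_o = 1/1.2 - 1/1.34 = 0.08706 cm^-1, so d_i = 11.486 cm.
m_obj = -d_i/d_o = -11.486/1.34 = -8.571.
Eyepiece angular magnification (image at infinity): M_eye = D/f_e = 25/2 = 12.500.
Overall M = m_obj x M_eye = (-8.571)(12.500) = -107.14.
|M| = 107.14.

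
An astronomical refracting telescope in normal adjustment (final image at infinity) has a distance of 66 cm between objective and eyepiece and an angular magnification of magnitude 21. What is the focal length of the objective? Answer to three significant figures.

In normal adjustment the tube length equals f_obj + f_eye and |M| = f_obj/f_eye.
So f_obj = 21 f_eye and 21 f_eye + f_eye = 66 cm, giving f_eye = 66/22 = 3.000 cm and f_obj = 63.000 cm.

63.0 cm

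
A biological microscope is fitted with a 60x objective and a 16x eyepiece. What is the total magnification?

960

The overall magnification of a compound microscope is the product of the objective and eyepiece magnifications:
M = M_obj x M_eye = 60 x 16 = 960.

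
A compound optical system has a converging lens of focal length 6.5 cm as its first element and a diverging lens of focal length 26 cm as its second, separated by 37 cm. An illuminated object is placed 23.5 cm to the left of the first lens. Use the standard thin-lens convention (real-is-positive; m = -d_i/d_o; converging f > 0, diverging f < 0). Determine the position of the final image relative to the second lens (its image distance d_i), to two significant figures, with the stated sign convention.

-13 cm

Applying the thin-lens equation to the first lens, 1/6.5 = 1/23.5 + 1/d_i1, which gives d_i1 = 8.985 cm.
Object distance for lens 2: d_o2 = 37 - 8.985 = 28.015 cm.
Applying the thin-lens equation again with f_2 = -26 cm and d_o2 = 28.015 cm gives d_i2 = -13.485 cm.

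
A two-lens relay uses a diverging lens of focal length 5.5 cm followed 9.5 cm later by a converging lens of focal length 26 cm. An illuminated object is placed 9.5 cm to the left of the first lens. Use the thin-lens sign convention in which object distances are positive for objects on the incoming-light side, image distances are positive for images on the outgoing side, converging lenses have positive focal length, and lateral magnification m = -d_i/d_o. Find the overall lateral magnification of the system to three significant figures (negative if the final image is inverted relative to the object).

First lens: d_i1 = 1/(1/(-5.5) - 1/9.5) = -3.483 cm.
m_1 = -(-3.483)/9.5 = 0.3667.
With d_i1 < 0 the first image is virtual and lies on the object side; the object distance for lens 2 is d_o2 = 9.5 - (-3.483) = 12.983 cm.
Second lens: d_i2 = 1/(1/26 - 1/(12.983)) = -25.933 cm.
m_2 = -(-25.933)/(12.983) = 1.9974.
Total m = m_1 x m_2 = (0.3667)(1.9974) = 0.7324.

0.732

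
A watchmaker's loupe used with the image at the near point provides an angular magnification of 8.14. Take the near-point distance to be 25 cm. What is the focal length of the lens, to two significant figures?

For the image at the near point, M = 1 + D/f.
f = D/(M - 1) = 25/(8.14 - 1) = 3.501 cm.

3.5 cm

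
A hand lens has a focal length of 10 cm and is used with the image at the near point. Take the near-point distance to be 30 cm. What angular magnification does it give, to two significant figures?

M = 1 + D/f = 1 + 30/10 = 4.000.

4.0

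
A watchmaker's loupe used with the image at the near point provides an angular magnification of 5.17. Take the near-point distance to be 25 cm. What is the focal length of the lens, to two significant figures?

For the image at the near point, M = 1 + D/f.
f = D/(M - 1) = 25/(5.17 - 1) = 5.995 cm.

6.0 cm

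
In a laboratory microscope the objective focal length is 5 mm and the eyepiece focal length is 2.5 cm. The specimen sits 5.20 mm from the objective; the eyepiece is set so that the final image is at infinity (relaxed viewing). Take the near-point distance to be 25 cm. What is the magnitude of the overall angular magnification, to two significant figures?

Convert to cm: f_obj = 5 mm = 0.5 cm; d_o = 5.20 mm = 0.52 cm.
Objective: 1/d_i = 1/f_obj - 1/d_o = 1/0.5 - 1/0.52 = 0.07692 cm^-1, so d_i = 13.000 cm.
m_obj = -d_i/d_o = -13.000/0.52 = -25.000.
Eyepiece angular magnification (image at infinity): M_eye = D/f_e = 25/2.5 = 10.000.
Overall M = m_obj x M_eye = (-25.000)(10.000) = -250.00.
|M| = 250.00.

250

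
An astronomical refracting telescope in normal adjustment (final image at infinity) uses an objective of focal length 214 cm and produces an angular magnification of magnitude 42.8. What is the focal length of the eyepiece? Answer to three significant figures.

|M| = f_obj/f_eye, so f_eye = f_obj/|M| = 214/42.8 = 5.000 cm.

5.00 cm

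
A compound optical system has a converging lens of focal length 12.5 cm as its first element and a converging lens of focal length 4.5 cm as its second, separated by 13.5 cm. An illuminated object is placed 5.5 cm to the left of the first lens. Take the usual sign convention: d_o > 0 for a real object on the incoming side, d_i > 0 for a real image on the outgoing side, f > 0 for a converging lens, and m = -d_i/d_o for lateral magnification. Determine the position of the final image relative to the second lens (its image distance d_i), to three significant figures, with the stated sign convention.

5.58 cm

Lens 1: 1/d_i1 = 1/f_1 - 1/d_o1 = 1/12.5 - 1/5.5 = -0.10182 cm^-1, so d_i1 = -9.821 cm.
The intermediate image is virtual, 9.821 cm to the left of lens 1, so d_o2 = L - d_i1 = 13.5 - (-9.821) = 23.321 cm.
Lens 2: 1/d_i2 = 1/f_2 - 1/d_o2 = 1/4.5 - 1/(23.321) = 0.17934 cm^-1, so d_i2 = 5.576 cm.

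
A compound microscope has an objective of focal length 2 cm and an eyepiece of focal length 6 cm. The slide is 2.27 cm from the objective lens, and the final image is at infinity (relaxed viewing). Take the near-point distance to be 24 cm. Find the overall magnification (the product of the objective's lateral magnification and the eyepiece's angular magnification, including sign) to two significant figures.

-30

Objective: 1/d_i = 1/f_obj - 1/d_o = 1/2 - 1/2.27 = 0.05947 cm^-1, so d_i = 16.815 cm.
m_obj = -d_i/d_o = -16.815/2.27 = -7.407.
Eyepiece angular magnification (image at infinity): M_eye = D/f_e = 24/6 = 4.000.
Overall M = m_obj x M_eye = (-7.407)(4.000) = -29.63.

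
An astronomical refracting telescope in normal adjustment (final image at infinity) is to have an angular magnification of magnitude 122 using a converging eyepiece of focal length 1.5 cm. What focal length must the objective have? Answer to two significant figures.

180 cm

|M| = f_obj/|f_eye|, so f_obj = |M| x |f_eye| = 122.0 x 1.5 = 183.000 cm.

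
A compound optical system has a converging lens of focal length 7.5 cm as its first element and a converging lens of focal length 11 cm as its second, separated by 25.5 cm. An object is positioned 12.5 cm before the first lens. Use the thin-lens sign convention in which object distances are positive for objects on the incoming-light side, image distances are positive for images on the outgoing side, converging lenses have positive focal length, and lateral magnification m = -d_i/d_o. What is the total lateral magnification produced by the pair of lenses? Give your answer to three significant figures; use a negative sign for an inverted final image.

-3.88

Applying the thin-lens equation to the first lens, 1/7.5 = 1/12.5 + 1/d_i1, which gives d_i1 = 18.750 cm.
Its lateral magnification is m_1 = -d_i1/d_o1 = -(18.750)/12.5 = -1.5000.
The intermediate image is 18.750 cm to the right of lens 1, so d_o2 = L - d_i1 = 25.5 - 18.750 = 6.750 cm.
Applying the thin-lens equation again with f_2 = 11 cm and d_o2 = 6.750 cm gives d_i2 = -17.471 cm.
m_2 = -(-17.471)/(6.750) = 2.5882.
The system's lateral magnification is m_1 m_2 = (-1.5000)(2.5882) = -3.8824.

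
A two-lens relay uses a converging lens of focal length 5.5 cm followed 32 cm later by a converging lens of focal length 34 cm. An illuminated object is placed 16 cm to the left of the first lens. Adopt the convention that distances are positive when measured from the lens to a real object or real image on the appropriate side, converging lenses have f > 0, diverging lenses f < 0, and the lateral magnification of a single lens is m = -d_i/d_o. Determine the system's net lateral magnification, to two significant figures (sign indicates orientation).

-1.7

Lens 1: 1/d_i1 = 1/f_1 - 1/d_o1 = 1/5.5 - 1/16 = 0.11932 cm^-1, so d_i1 = 8.381 cm.
m_1 = -(8.381)/16 = -0.5238.
Object distance for lens 2: d_o2 = 32 - 8.381 = 23.619 cm.
Lens 2: 1/d_i2 = 1/f_2 - 1/d_o2 = 1/34 - 1/(23.619) = -0.01293 cm^-1, so d_i2 = -77.358 cm.
m_2 = -(-77.358)/(23.619) = 3.2752.
Total m = m_1 x m_2 = (-0.5238)(3.2752) = -1.7156.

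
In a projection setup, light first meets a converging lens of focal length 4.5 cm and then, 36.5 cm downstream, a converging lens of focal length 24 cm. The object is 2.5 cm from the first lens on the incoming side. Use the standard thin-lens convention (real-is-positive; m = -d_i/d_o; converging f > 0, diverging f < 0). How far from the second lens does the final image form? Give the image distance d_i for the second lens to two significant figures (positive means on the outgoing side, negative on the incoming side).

56 cm

Lens 1: 1/d_i1 = 1/f_1 - 1/d_o1 = 1/4.5 - 1/2.5 = -0.17778 cm^-1, so d_i1 = -5.625 cm.
The intermediate image is virtual, 5.625 cm to the left of lens 1, so d_o2 = L - d_i1 = 36.5 - (-5.625) = 42.125 cm.
Lens 2: 1/d_i2 = 1/f_2 - 1/d_o2 = 1/24 - 1/(42.125) = 0.01793 cm^-1, so d_i2 = 55.779 cm.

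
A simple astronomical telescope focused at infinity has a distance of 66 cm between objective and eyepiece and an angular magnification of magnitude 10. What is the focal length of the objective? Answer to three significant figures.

60.0 cm

In normal adjustment the tube length equals f_obj + f_eye and |M| = f_obj/f_eye.
So f_obj = 10 f_eye and 10 f_eye + f_eye = 66 cm, giving f_eye = 66/11 = 6.000 cm and f_obj = 60.000 cm.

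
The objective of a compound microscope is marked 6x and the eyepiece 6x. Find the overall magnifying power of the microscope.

The overall magnification of a compound microscope is the product of the objective and eyepiece magnifications:
M = M_obj x M_eye = 6 x 6 = 36.

36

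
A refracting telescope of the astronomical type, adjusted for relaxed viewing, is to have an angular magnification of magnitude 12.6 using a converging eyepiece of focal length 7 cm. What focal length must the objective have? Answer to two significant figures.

88 cm

|M| = f_obj/|f_eye|, so f_obj = |M| x |f_eye| = 12.6 x 7 = 88.200 cm.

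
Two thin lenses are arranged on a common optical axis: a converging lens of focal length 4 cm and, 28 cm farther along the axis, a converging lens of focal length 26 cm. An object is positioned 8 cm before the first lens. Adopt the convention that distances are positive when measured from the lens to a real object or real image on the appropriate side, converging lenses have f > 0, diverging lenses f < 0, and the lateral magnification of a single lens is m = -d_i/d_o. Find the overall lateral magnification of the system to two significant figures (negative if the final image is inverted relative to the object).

First lens: d_i1 = 1/(1/4 - 1/8) = 8.000 cm.
m_1 = -(8.000)/8 = -1.0000.
The intermediate image is 8.000 cm to the right of lens 1, so d_o2 = L - d_i1 = 28 - 8.000 = 20.000 cm.
Second lens: d_i2 = 1/(1/26 - 1/(20.000)) = -86.667 cm.
m_2 = -(-86.667)/(20.000) = 4.3333.
Overall magnification: m = m_1 m_2 = -4.3333.

-4.3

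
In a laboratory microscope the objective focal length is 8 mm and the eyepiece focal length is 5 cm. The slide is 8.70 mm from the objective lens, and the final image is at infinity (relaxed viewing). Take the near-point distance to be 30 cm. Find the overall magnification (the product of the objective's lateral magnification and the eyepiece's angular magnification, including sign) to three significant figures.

-68.6

Convert to cm: f_obj = 8 mm = 0.8 cm; d_o = 8.70 mm = 0.87 cm.
Objective: 1/d_i = 1/f_obj - 1/d_o = 1/0.8 - 1/0.87 = 0.10057 cm^-1, so d_i = 9.943 cm.
m_obj = -d_i/d_o = -9.943/0.87 = -11.429.
Eyepiece angular magnification (image at infinity): M_eye = D/f_e = 30/5 = 6.000.
Overall M = m_obj x M_eye = (-11.429)(6.000) = -68.57.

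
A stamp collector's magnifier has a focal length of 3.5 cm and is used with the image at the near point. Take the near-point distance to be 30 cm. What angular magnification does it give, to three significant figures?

9.57

M = 1 + D/f = 1 + 30/3.5 = 9.571.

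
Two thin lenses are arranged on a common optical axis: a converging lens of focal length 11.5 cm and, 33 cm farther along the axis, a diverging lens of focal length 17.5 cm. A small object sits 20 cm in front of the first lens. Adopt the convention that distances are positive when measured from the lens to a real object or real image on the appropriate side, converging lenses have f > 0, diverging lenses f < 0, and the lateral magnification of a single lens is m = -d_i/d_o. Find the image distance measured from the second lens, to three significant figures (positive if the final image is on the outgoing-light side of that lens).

-4.44 cm

Applying the thin-lens equation to the first lens, 1/11.5 = 1/20 + 1/d_i1, which gives d_i1 = 27.059 cm.
The intermediate image is 27.059 cm to the right of lens 1, so d_o2 = L - d_i1 = 33 - 27.059 = 5.941 cm.
Applying the thin-lens equation again with f_2 = -17.5 cm and d_o2 = 5.941 cm gives d_i2 = -4.435 cm.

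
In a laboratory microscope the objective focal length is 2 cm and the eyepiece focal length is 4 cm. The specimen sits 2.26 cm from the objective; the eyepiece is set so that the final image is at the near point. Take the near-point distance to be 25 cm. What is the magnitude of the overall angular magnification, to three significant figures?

55.8

Objective: 1/d_i = 1/f_obj - 1/d_o = 1/2 - 1/2.26 = 0.05752 cm^-1, so d_i = 17.385 cm.
m_obj = -d_i/d_o = -17.385/2.26 = -7.692.
Eyepiece angular magnification (image at near point): M_eye = 1 + D/f_e = 1 + 25/4 = 7.250.
Overall M = m_obj x M_eye = (-7.692)(7.250) = -55.77.
|M| = 55.77.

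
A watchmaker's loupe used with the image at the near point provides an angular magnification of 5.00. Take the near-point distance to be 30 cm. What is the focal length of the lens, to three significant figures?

7.50 cm

For the image at the near point, M = 1 + D/f.
f = D/(M - 1) = 30/(5.0 - 1) = 7.500 cm.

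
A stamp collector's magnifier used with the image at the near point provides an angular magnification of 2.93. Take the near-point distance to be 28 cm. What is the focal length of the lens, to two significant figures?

15 cm

For the image at the near point, M = 1 + D/f.
f = D/(M - 1) = 28/(2.93 - 1) = 14.508 cm.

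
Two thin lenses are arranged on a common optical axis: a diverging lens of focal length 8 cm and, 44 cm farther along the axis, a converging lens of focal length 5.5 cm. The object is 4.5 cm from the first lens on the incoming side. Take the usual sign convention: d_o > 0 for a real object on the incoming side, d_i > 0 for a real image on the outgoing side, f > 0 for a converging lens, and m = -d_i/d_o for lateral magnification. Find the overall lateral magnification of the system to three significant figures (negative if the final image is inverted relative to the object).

First lens: d_i1 = 1/(1/(-8) - 1/4.5) = -2.880 cm.
m_1 = -(-2.880)/4.5 = 0.6400.
The intermediate image is virtual, 2.880 cm to the left of lens 1, so d_o2 = L - d_i1 = 44 - (-2.880) = 46.880 cm.
Second lens: d_i2 = 1/(1/5.5 - 1/(46.880)) = 6.231 cm.
m_2 = -(6.231)/(46.880) = -0.1329.
Total m = m_1 x m_2 = (0.6400)(-0.1329) = -0.0851.

-0.0851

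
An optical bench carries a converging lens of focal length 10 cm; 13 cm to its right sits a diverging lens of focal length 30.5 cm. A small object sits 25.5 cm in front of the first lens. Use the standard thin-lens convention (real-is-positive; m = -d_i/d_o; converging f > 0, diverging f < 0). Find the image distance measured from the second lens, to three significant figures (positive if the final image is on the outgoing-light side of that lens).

First lens: d_i1 = 1/(1/10 - 1/25.5) = 16.452 cm.
This image would form 16.452 cm past lens 1, i.e. 3.452 cm beyond lens 2, so it is a virtual object for lens 2: d_o2 = 13 - 16.452 = -3.452 cm.
Second lens: d_i2 = 1/(1/(-30.5) - 1/(-3.452)) = 3.892 cm.

3.89 cm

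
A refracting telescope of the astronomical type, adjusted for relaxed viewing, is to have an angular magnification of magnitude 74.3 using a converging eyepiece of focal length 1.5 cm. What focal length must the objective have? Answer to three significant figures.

111 cm

|M| = f_obj/|f_eye|, so f_obj = |M| x |f_eye| = 74.3 x 1.5 = 111.450 cm.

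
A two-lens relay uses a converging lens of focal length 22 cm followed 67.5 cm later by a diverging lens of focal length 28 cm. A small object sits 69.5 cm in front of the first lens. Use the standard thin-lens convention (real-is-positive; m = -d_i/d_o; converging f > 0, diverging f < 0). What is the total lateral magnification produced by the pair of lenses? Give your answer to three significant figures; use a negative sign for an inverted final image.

-0.205

Applying the thin-lens equation to the first lens, 1/22 = 1/69.5 + 1/d_i1, which gives d_i1 = 32.189 cm.
Its lateral magnification is m_1 = -d_i1/d_o1 = -(32.189)/69.5 = -0.4632.
That image sits 35.311 cm in front of the second lens, so d_o2 = 35.311 cm.
Applying the thin-lens equation again with f_2 = -28 cm and d_o2 = 35.311 cm gives d_i2 = -15.617 cm.
m_2 = -(-15.617)/(35.311) = 0.4423.
Total m = m_1 x m_2 = (-0.4632)(0.4423) = -0.2048.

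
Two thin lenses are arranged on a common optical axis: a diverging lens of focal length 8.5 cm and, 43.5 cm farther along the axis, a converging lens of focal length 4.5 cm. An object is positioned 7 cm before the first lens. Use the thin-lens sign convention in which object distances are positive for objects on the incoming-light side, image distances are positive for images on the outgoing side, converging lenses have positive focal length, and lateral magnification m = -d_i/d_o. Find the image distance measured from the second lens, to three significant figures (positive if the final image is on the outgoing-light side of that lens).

Lens 1: 1/d_i1 = 1/f_1 - 1/d_o1 = 1/(-8.5) - 1/7 = -0.26050 cm^-1, so d_i1 = -3.839 cm.
The intermediate image is virtual, 3.839 cm to the left of lens 1, so d_o2 = L - d_i1 = 43.5 - (-3.839) = 47.339 cm.
Lens 2: 1/d_i2 = 1/f_2 - 1/d_o2 = 1/4.5 - 1/(47.339) = 0.20110 cm^-1, so d_i2 = 4.973 cm.

4.97 cm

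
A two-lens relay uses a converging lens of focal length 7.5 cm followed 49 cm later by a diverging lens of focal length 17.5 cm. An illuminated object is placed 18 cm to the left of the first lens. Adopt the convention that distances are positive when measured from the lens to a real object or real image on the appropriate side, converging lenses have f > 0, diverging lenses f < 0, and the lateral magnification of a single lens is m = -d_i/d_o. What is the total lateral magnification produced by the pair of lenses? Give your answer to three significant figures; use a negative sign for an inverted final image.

-0.233

Lens 1: 1/d_i1 = 1/f_1 - 1/d_o1 = 1/7.5 - 1/18 = 0.07778 cm^-1, so d_i1 = 12.857 cm.
m_1 = -(12.857)/18 = -0.7143.
The intermediate image is 12.857 cm to the right of lens 1, so d_o2 = L - d_i1 = 49 - 12.857 = 36.143 cm.
Lens 2: 1/d_i2 = 1/f_2 - 1/d_o2 = 1/(-17.5) - 1/(36.143) = -0.08481 cm^-1, so d_i2 = -11.791 cm.
m_2 = -(-11.791)/(36.143) = 0.3262.
Overall magnification: m = m_1 m_2 = -0.2330.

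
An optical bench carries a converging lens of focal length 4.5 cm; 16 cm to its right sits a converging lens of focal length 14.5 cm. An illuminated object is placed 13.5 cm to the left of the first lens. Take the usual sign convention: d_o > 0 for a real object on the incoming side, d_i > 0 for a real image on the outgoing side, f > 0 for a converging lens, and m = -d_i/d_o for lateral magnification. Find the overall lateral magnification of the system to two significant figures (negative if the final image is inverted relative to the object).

Lens 1: 1/d_i1 = 1/f_1 - 1/d_o1 = 1/4.5 - 1/13.5 = 0.14815 cm^-1, so d_i1 = 6.750 cm.
m_1 = -(6.750)/13.5 = -0.5000.
The intermediate image is 6.750 cm to the right of lens 1, so d_o2 = L - d_i1 = 16 - 6.750 = 9.250 cm.
Lens 2: 1/d_i2 = 1/f_2 - 1/d_o2 = 1/14.5 - 1/(9.250) = -0.03914 cm^-1, so d_i2 = -25.548 cm.
m_2 = -(-25.548)/(9.250) = 2.7619.
The system's lateral magnification is m_1 m_2 = (-0.5000)(2.7619) = -1.3810.

-1.4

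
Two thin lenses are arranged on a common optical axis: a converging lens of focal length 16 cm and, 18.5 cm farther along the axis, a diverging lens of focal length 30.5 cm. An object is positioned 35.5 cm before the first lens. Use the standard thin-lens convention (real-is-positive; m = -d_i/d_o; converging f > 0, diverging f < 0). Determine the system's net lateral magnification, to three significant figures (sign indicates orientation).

Applying the thin-lens equation to the first lens, 1/16 = 1/35.5 + 1/d_i1, which gives d_i1 = 29.128 cm.
Its lateral magnification is m_1 = -d_i1/d_o1 = -(29.128)/35.5 = -0.8205.
This image would form 29.128 cm past lens 1, i.e. 10.628 cm beyond lens 2, so it is a virtual object for lens 2: d_o2 = 18.5 - 29.128 = -10.628 cm.
Applying the thin-lens equation again with f_2 = -30.5 cm and d_o2 = -10.628 cm gives d_i2 = 16.313 cm.
m_2 = -(16.313)/(-10.628) = 1.5348.
The system's lateral magnification is m_1 m_2 = (-0.8205)(1.5348) = -1.2594.

-1.26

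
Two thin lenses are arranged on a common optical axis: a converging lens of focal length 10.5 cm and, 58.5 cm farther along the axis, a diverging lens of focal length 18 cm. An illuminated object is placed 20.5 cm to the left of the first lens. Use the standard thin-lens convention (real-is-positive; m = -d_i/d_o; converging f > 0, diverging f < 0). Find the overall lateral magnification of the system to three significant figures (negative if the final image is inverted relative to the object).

-0.344

Lens 1: 1/d_i1 = 1/f_1 - 1/d_o1 = 1/10.5 - 1/20.5 = 0.04646 cm^-1, so d_i1 = 21.525 cm.
m_1 = -(21.525)/20.5 = -1.0500.
Object distance for lens 2: d_o2 = 58.5 - 21.525 = 36.975 cm.
Lens 2: 1/d_i2 = 1/f_2 - 1/d_o2 = 1/(-18) - 1/(36.975) = -0.08260 cm^-1, so d_i2 = -12.106 cm.
m_2 = -(-12.106)/(36.975) = 0.3274.
Overall magnification: m = m_1 m_2 = -0.3438.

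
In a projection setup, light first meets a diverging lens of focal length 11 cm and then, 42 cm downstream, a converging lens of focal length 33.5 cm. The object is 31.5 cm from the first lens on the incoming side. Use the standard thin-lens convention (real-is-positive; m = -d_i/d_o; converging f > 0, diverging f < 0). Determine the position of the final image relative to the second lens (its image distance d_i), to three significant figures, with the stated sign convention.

Applying the thin-lens equation to the first lens, 1/(-11) = 1/31.5 + 1/d_i1, which gives d_i1 = -8.153 cm.
With d_i1 < 0 the first image is virtual and lies on the object side; the object distance for lens 2 is d_o2 = 42 - (-8.153) = 50.153 cm.
Applying the thin-lens equation again with f_2 = 33.5 cm and d_o2 = 50.153 cm gives d_i2 = 100.890 cm.

101 cm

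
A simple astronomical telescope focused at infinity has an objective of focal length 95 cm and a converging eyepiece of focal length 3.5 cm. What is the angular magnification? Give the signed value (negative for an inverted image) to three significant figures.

-27.1

M = -f_obj/f_eye = -95/(3.5) = -27.143.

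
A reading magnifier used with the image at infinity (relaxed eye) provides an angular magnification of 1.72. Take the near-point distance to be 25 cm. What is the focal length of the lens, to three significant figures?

For the image at infinity, M = D/f.
f = D/M = 25/1.72 = 14.535 cm.

14.5 cm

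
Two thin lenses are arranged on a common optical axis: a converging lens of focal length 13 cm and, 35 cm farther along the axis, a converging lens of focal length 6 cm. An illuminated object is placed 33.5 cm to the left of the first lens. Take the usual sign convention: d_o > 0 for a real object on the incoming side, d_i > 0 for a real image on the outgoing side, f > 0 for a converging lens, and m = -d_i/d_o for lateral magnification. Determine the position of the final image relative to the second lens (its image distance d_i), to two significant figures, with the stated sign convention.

11 cm

Lens 1: 1/d_i1 = 1/f_1 - 1/d_o1 = 1/13 - 1/33.5 = 0.04707 cm^-1, so d_i1 = 21.244 cm.
The intermediate image is 21.244 cm to the right of lens 1, so d_o2 = L - d_i1 = 35 - 21.244 = 13.756 cm.
Lens 2: 1/d_i2 = 1/f_2 - 1/d_o2 = 1/6 - 1/(13.756) = 0.09397 cm^-1, so d_i2 = 10.642 cm.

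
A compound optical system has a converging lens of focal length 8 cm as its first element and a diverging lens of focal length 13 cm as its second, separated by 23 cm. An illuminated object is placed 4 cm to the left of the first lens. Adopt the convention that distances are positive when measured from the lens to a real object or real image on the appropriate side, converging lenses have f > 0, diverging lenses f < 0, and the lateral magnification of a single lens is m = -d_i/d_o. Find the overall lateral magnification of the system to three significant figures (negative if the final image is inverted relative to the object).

Lens 1: 1/d_i1 = 1/f_1 - 1/d_o1 = 1/8 - 1/4 = -0.12500 cm^-1, so d_i1 = -8.000 cm.
m_1 = -(-8.000)/4 = 2.0000.
The intermediate image is virtual, 8.000 cm to the left of lens 1, so d_o2 = L - d_i1 = 23 - (-8.000) = 31.000 cm.
Lens 2: 1/d_i2 = 1/f_2 - 1/d_o2 = 1/(-13) - 1/(31.000) = -0.10918 cm^-1, so d_i2 = -9.159 cm.
m_2 = -(-9.159)/(31.000) = 0.2955.
Overall magnification: m = m_1 m_2 = 0.5909.

0.591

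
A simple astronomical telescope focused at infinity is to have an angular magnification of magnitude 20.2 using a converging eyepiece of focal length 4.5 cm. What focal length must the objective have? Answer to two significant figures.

|M| = f_obj/|f_eye|, so f_obj = |M| x |f_eye| = 20.2 x 4.5 = 90.900 cm.

91 cm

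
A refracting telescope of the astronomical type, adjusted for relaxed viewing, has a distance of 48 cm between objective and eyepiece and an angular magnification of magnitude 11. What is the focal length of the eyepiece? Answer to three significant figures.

In normal adjustment the tube length equals f_obj + f_eye and |M| = f_obj/f_eye.
So f_obj = 11 f_eye and 11 f_eye + f_eye = 48 cm, giving f_eye = 48/12 = 4.000 cm and f_obj = 44.000 cm.

4.00 cm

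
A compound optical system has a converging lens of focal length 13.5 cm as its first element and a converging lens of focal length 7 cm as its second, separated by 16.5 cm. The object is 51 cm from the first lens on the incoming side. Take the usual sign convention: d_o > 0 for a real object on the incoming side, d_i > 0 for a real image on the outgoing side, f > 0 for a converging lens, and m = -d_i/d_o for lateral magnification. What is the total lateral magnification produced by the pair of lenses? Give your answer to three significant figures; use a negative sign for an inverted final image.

-0.284

Lens 1: 1/d_i1 = 1/f_1 - 1/d_o1 = 1/13.5 - 1/51 = 0.05447 cm^-1, so d_i1 = 18.360 cm.
m_1 = -(18.360)/51 = -0.3600.
This image would form 18.360 cm past lens 1, i.e. 1.860 cm beyond lens 2, so it is a virtual object for lens 2: d_o2 = 16.5 - 18.360 = -1.860 cm.
Lens 2: 1/d_i2 = 1/f_2 - 1/d_o2 = 1/7 - 1/(-1.860) = 0.68049 cm^-1, so d_i2 = 1.470 cm.
m_2 = -(1.470)/(-1.860) = 0.7901.
Overall magnification: m = m_1 m_2 = -0.2844.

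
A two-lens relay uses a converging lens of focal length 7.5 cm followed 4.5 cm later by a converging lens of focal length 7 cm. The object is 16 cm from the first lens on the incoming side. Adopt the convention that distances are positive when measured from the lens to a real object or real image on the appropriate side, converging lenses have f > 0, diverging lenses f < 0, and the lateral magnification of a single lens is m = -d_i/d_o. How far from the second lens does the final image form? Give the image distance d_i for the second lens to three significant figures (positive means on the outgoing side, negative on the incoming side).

4.05 cm

Lens 1: 1/d_i1 = 1/f_1 - 1/d_o1 = 1/7.5 - 1/16 = 0.07083 cm^-1, so d_i1 = 14.118 cm.
This image would form 14.118 cm past lens 1, i.e. 9.618 cm beyond lens 2, so it is a virtual object for lens 2: d_o2 = 4.5 - 14.118 = -9.618 cm.
Lens 2: 1/d_i2 = 1/f_2 - 1/d_o2 = 1/7 - 1/(-9.618) = 0.24683 cm^-1, so d_i2 = 4.051 cm.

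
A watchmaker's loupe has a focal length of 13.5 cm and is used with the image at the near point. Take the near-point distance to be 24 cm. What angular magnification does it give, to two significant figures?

M = 1 + D/f = 1 + 24/13.5 = 2.778.

2.8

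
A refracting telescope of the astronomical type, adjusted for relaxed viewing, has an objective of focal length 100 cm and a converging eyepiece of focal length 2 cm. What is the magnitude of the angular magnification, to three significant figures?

50.0

|M| = f_obj/|f_eye| = 100/2 = 50.000.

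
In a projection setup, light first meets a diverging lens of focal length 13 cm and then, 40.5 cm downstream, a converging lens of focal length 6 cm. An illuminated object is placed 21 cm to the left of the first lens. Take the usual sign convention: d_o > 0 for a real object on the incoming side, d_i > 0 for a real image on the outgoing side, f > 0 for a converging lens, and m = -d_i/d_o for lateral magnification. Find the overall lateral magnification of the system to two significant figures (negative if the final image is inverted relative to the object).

-0.054

Applying the thin-lens equation to the first lens, 1/(-13) = 1/21 + 1/d_i1, which gives d_i1 = -8.029 cm.
Its lateral magnification is m_1 = -d_i1/d_o1 = -(-8.029)/21 = 0.3824.
The intermediate image is virtual, 8.029 cm to the left of lens 1, so d_o2 = L - d_i1 = 40.5 - (-8.029) = 48.529 cm.
Applying the thin-lens equation again with f_2 = 6 cm and d_o2 = 48.529 cm gives d_i2 = 6.846 cm.
m_2 = -(6.846)/(48.529) = -0.1411.
Overall magnification: m = m_1 m_2 = -0.0539.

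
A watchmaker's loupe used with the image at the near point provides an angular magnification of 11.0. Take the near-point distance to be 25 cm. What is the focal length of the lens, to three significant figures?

2.50 cm

For the image at the near point, M = 1 + D/f.
f = D/(M - 1) = 25/(11.0 - 1) = 2.500 cm.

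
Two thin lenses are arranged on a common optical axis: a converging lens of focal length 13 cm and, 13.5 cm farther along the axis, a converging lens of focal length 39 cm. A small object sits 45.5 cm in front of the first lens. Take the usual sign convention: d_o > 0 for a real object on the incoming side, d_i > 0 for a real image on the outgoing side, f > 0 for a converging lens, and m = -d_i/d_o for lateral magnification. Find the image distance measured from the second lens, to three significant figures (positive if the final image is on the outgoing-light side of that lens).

4.19 cm

Applying the thin-lens equation to the first lens, 1/13 = 1/45.5 + 1/d_i1, which gives d_i1 = 18.200 cm.
This image would form 18.200 cm past lens 1, i.e. 4.700 cm beyond lens 2, so it is a virtual object for lens 2: d_o2 = 13.5 - 18.200 = -4.700 cm.
Applying the thin-lens equation again with f_2 = 39 cm and d_o2 = -4.700 cm gives d_i2 = 4.195 cm.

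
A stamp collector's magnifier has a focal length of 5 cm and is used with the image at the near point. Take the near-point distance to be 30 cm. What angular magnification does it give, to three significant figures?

M = 1 + D/f = 1 + 30/5 = 7.000.

7.00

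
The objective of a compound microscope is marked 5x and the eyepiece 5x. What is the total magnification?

The overall magnification of a compound microscope is the product of the objective and eyepiece magnifications:
M = M_obj x M_eye = 5 x 5 = 25.

25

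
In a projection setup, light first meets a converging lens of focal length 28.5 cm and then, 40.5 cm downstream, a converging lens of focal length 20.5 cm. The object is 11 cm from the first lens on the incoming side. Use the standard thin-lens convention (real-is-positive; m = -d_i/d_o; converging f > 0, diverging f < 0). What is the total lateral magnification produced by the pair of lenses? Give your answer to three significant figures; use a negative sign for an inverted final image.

-0.881

First lens: d_i1 = 1/(1/28.5 - 1/11) = -17.914 cm.
m_1 = -(-17.914)/11 = 1.6286.
The intermediate image is virtual, 17.914 cm to the left of lens 1, so d_o2 = L - d_i1 = 40.5 - (-17.914) = 58.414 cm.
Second lens: d_i2 = 1/(1/20.5 - 1/(58.414)) = 31.584 cm.
m_2 = -(31.584)/(58.414) = -0.5407.
The system's lateral magnification is m_1 m_2 = (1.6286)(-0.5407) = -0.8806.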